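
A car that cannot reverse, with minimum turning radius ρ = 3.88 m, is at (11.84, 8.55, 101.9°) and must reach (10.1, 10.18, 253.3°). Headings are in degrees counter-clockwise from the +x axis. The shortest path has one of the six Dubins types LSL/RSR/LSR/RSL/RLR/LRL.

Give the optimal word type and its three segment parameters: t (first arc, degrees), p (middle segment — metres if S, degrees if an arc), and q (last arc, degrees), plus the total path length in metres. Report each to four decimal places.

RLR: t = 76.2368°, p = 284.9332°, q = 57.2964°, L = 28.3380 m

Let ψ = atan2(Δy, Δx) = atan2(1.63, -1.74) = 136.8695° be the start→goal bearing.
Normalize: d = |goal − start| / ρ = 2.384219/3.88 = 0.614489, α = (θ_start − ψ) mod 360° = 325.0305° = 5.672852 rad, β = (θ_goal − ψ) mod 360° = 116.4305° = 2.032095 rad.
Common terms: sin α = -0.573141, cos α = 0.819457, sin β = 0.895475, cos β = -0.445112, cos(α−β) = -0.877983, d² = 0.377597. Work in radians in the unit-radius frame; every candidate has L = ρ·(t + p + q).
LSL: p² = 2 + d² − 2cos(α−β) + 2d(sin α − sin β) = 2.328665; p = √p² = 1.525997; φ = atan2(cos β − cos α, d + sin α − sin β) = -2.164841 rad; t = (φ − α) mod 2π = 4.728678 rad, q = (β − φ) mod 2π = 4.196936 rad → L = 3.88·(4.728678 + 1.525997 + 4.196936) = 3.88·10.451610 = 40.552248 m
RSR: p² = 2 + d² − 2cos(α−β) + 2d(sin β − sin α) = 5.938461; p = √p² = 2.436896; φ = atan2(cos α − cos β, d − sin α + sin β) = 0.545594 rad; t = (α − φ) mod 2π = 5.127258 rad, q = (φ − β) mod 2π = 4.796684 rad → L = 3.88·(5.127258 + 2.436896 + 4.796684) = 3.88·12.360838 = 47.960051 m
LSR: p² = d² − 2 + 2cos(α−β) + 2d(sin α + sin β) = -2.982226 < 0 → infeasible
RSL: p² = d² − 2 + 2cos(α−β) − 2d(sin α + sin β) = -3.774511 < 0 → infeasible
RLR: c = (6 − d² + 2cos(α−β) + 2d(sin α − sin β))/8 = 0.257692; p = 2π − arccos c = 4.973022 rad; φ = atan2(cos α − cos β, d − sin α + sin β) = 0.545594 rad; t = (α − φ + p/2) mod 2π = 1.330584 rad, q = (α − β − t + p) mod 2π = 1.000010 rad → L = 3.88·(1.330584 + 4.973022 + 1.000010) = 3.88·7.303616 = 28.338029 m
LRL: c = (6 − d² + 2cos(α−β) − 2d(sin α − sin β))/8 = 0.708917; p = 2π − arccos c = 5.500350 rad; φ = atan2(cos β − cos α, d + sin α − sin β) = -2.164841 rad; t = (φ − α + p/2) mod 2π = 1.195668 rad, q = (β − α − t + p) mod 2π = 0.663926 rad → L = 3.88·(1.195668 + 5.500350 + 0.663926) = 3.88·7.359944 = 28.556581 m
Shortest: RLR with L = 28.338029 m ≈ 28.3380 m
Convert RLR to answer units (arcs ×180/π): t = 1.330584·180/π = 76.2368°, p = 4.973022·180/π = 284.9332°, q = 1.000010·180/π = 57.2964°, L = 28.3380 m.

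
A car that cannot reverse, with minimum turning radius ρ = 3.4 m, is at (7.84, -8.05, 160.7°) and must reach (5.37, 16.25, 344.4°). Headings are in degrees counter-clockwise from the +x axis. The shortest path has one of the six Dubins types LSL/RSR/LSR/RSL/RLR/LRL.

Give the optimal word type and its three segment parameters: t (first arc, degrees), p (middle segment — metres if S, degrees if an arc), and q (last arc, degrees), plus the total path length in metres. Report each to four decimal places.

RSR: t = 56.5004°, p = 18.3778 m, q = 119.7996°, L = 28.8397 m

Let ψ = atan2(Δy, Δx) = atan2(24.30, -2.47) = 95.8040° be the start→goal bearing.
Normalize: d = |goal − start| / ρ = 24.425210/3.4 = 7.183885, α = (θ_start − ψ) mod 360° = 64.8960° = 1.132650 rad, β = (θ_goal − ψ) mod 360° = 248.5960° = 4.338819 rad.
Common terms: sin α = 0.905539, cos α = 0.424262, sin β = -0.931031, cos β = -0.364941, cos(α−β) = -0.997916, d² = 51.608209. Work in radians in the unit-radius frame; every candidate has L = ρ·(t + p + q).
LSL: p² = 2 + d² − 2cos(α−β) + 2d(sin α − sin β) = 81.991459; p = √p² = 9.054914; φ = atan2(cos β − cos α, d + sin α − sin β) = -0.087268 rad; t = (φ − α) mod 2π = 5.063268 rad, q = (β − φ) mod 2π = 4.426088 rad → L = 3.4·(5.063268 + 9.054914 + 4.426088) = 3.4·18.544269 = 63.050513 m
RSR: p² = 2 + d² − 2cos(α−β) + 2d(sin β − sin α) = 29.216622; p = √p² = 5.405240; φ = atan2(cos α − cos β, d − sin α + sin β) = 0.146531 rad; t = (α − φ) mod 2π = 0.986119 rad, q = (φ − β) mod 2π = 2.090897 rad → L = 3.4·(0.986119 + 5.405240 + 2.090897) = 3.4·8.482256 = 28.839670 m
LSR: p² = d² − 2 + 2cos(α−β) + 2d(sin α + sin β) = 47.246128; p = √p² = 6.873582; φ = atan2(−cos α − cos β, d + sin α + sin β) − atan2(−2, p) = 0.274864 rad; t = (φ − α) mod 2π = 5.425400 rad, q = (φ − β) mod 2π = 2.219230 rad → L = 3.4·(5.425400 + 6.873582 + 2.219230) = 3.4·14.518212 = 49.361922 m
RSL: p² = d² − 2 + 2cos(α−β) − 2d(sin α + sin β) = 47.978629; p = √p² = 6.926661; φ = atan2(cos α + cos β, d − sin α − sin β) − atan2(2, p) = -0.272866 rad; t = (α − φ) mod 2π = 1.405516 rad, q = (β − φ) mod 2π = 4.611686 rad → L = 3.4·(1.405516 + 6.926661 + 4.611686) = 3.4·12.943862 = 44.009131 m
RLR: c = (6 − d² + 2cos(α−β) + 2d(sin α − sin β))/8 = -2.652078, |c| > 1 → infeasible
LRL: c = (6 − d² + 2cos(α−β) − 2d(sin α − sin β))/8 = -9.248932, |c| > 1 → infeasible
Shortest: RSR with L = 28.839670 m ≈ 28.8397 m
Convert RSR to answer units (arcs ×180/π): t = 0.986119·180/π = 56.5004°, p = ρ·p = 3.4·5.405240 = 18.3778 m, q = 2.090897·180/π = 119.7996°, L = 28.8397 m.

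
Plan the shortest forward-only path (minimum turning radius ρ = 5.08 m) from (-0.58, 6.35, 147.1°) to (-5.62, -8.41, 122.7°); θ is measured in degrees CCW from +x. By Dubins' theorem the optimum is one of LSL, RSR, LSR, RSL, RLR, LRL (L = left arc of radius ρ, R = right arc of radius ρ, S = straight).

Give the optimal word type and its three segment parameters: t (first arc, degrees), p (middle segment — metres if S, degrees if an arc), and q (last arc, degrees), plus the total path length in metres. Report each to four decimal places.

Let ψ = atan2(Δy, Δx) = atan2(-14.76, -5.04) = -108.8532° be the start→goal bearing.
Normalize: d = |goal − start| / ρ = 15.596769/5.08 = 3.070230, α = (θ_start − ψ) mod 360° = 255.9532° = 4.467225 rad, β = (θ_goal − ψ) mod 360° = 231.5532° = 4.041365 rad.
Common terms: sin α = -0.970098, cos α = -0.242715, sin β = -0.783185, cos β = -0.621788, cos(α−β) = 0.910684, d² = 9.426313. Work in radians in the unit-radius frame; every candidate has L = ρ·(t + p + q).
LSL: p² = 2 + d² − 2cos(α−β) + 2d(sin α − sin β) = 8.457218; p = √p² = 2.908130; φ = atan2(cos β − cos α, d + sin α − sin β) = -0.130721 rad; t = (φ − α) mod 2π = 1.685238 rad, q = (β − φ) mod 2π = 4.172086 rad → L = 5.08·(1.685238 + 2.908130 + 4.172086) = 5.08·8.765455 = 44.528510 m
RSR: p² = 2 + d² − 2cos(α−β) + 2d(sin β − sin α) = 10.752673; p = √p² = 3.279127; φ = atan2(cos α − cos β, d − sin α + sin β) = 0.115861 rad; t = (α − φ) mod 2π = 4.351364 rad, q = (φ − β) mod 2π = 2.357681 rad → L = 5.08·(4.351364 + 3.279127 + 2.357681) = 5.08·9.988172 = 50.739916 m
LSR: p² = d² − 2 + 2cos(α−β) + 2d(sin α + sin β) = -1.518284 < 0 → infeasible
RSL: p² = d² − 2 + 2cos(α−β) − 2d(sin α + sin β) = 20.013645; p = √p² = 4.473661; φ = atan2(cos α + cos β, d − sin α − sin β) − atan2(2, p) = -0.597751 rad; t = (α − φ) mod 2π = 5.064977 rad, q = (β − φ) mod 2π = 4.639116 rad → L = 5.08·(5.064977 + 4.473661 + 4.639116) = 5.08·14.177754 = 72.022991 m
RLR: c = (6 − d² + 2cos(α−β) + 2d(sin α − sin β))/8 = -0.344084; p = 2π − arccos c = 4.361126 rad; φ = atan2(cos α − cos β, d − sin α + sin β) = 0.115861 rad; t = (α − φ + p/2) mod 2π = 0.248742 rad, q = (α − β − t + p) mod 2π = 4.538244 rad → L = 5.08·(0.248742 + 4.361126 + 4.538244) = 5.08·9.148112 = 46.472409 m
LRL: c = (6 − d² + 2cos(α−β) − 2d(sin α − sin β))/8 = -0.057152; p = 2π − arccos c = 4.655206 rad; φ = atan2(cos β − cos α, d + sin α − sin β) = -0.130721 rad; t = (φ − α + p/2) mod 2π = 4.012841 rad, q = (β − α − t + p) mod 2π = 0.216504 rad → L = 5.08·(4.012841 + 4.655206 + 0.216504) = 5.08·8.884551 = 45.133518 m
Shortest: LSL with L = 44.528510 m ≈ 44.5285 m
Convert LSL to answer units (arcs ×180/π): t = 1.685238·180/π = 96.5571°, p = ρ·p = 5.08·2.908130 = 14.7733 m, q = 4.172086·180/π = 239.0429°, L = 44.5285 m.

LSL: t = 96.5571°, p = 14.7733 m, q = 239.0429°, L = 44.5285 m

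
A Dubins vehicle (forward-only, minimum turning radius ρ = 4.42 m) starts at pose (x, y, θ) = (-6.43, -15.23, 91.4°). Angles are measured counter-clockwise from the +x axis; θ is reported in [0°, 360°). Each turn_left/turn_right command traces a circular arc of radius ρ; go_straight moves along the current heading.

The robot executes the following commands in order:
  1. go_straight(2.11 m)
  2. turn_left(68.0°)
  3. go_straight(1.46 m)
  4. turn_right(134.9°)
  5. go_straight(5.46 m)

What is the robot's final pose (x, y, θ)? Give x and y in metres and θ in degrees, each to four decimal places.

set_pose: (x, y, θ) = (-6.4300, -15.2300, 91.4000°), ρ = 4.42
go_straight(2.11): x += 2.11·cos θ, y += 2.11·sin θ → (-6.4816, -13.1206, 91.4000°)
turn_left(68.0°): centre at ρ to the left, rotate +68.0° → (-9.3451, -9.0912, 159.4000°)
go_straight(1.46): x += 1.46·cos θ, y += 1.46·sin θ → (-10.7117, -8.5775, 159.4000°)
turn_right(134.9°): centre at ρ to the right, rotate −134.9° → (-10.9895, -0.4181, 24.5000°)
go_straight(5.46): x += 5.46·cos θ, y += 5.46·sin θ → (-6.0212, 1.8461, 24.5000°)

(-6.0212, 1.8461, 24.5000°)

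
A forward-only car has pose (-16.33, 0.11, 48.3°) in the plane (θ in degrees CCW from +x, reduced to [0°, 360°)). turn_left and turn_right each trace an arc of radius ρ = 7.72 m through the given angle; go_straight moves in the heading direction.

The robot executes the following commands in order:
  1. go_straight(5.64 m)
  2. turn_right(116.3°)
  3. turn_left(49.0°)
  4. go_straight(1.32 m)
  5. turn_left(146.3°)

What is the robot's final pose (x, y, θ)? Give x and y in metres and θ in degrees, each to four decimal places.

(14.8908, 9.2179, 127.3000°)

set_pose: (x, y, θ) = (-16.3300, 0.1100, 48.3000°), ρ = 7.72
go_straight(5.64): x += 5.64·cos θ, y += 5.64·sin θ → (-12.5781, 4.3210, 48.3000°)
turn_right(116.3°): centre at ρ to the right, rotate −116.3° → (0.3438, 2.0774, -68.0000° ≡ 292.0000°)
turn_left(49.0°): centre at ρ to the left, rotate +49.0° → (4.9883, -2.3300, 341.0000°)
go_straight(1.32): x += 1.32·cos θ, y += 1.32·sin θ → (6.2364, -2.7598, 341.0000°)
turn_left(146.3°): centre at ρ to the left, rotate +146.3° → (14.8908, 9.2179, 487.3000° ≡ 127.3000°)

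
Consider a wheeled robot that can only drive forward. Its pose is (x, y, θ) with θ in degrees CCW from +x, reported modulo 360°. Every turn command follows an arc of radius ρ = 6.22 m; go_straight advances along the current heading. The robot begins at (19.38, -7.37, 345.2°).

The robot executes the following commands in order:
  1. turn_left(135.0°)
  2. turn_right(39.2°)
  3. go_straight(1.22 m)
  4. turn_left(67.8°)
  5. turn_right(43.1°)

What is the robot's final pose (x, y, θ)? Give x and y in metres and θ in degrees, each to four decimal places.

(20.0808, 17.0098, 105.7000°)

set_pose: (x, y, θ) = (19.3800, -7.3700, 345.2000°), ρ = 6.22
turn_left(135.0°): centre at ρ to the left, rotate +135.0° → (26.3447, 1.7724, 480.2000° ≡ 120.2000°)
turn_right(39.2°): centre at ρ to the right, rotate −39.2° → (25.5770, 5.8742, 81.0000°)
go_straight(1.22): x += 1.22·cos θ, y += 1.22·sin θ → (25.7679, 7.0792, 81.0000°)
turn_left(67.8°): centre at ρ to the left, rotate +67.8° → (22.8466, 13.3726, 148.8000°)
turn_right(43.1°): centre at ρ to the right, rotate −43.1° → (20.0808, 17.0098, 105.7000°)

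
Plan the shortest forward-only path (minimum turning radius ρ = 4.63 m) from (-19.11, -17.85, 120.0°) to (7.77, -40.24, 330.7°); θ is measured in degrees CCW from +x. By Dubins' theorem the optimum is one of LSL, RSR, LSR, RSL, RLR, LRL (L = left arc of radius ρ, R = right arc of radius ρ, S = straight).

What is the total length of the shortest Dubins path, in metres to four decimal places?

47.5699 m

Let ψ = atan2(Δy, Δx) = atan2(-22.39, 26.88) = -39.7930° be the start→goal bearing.
Normalize: d = |goal − start| / ρ = 34.983518/4.63 = 7.555835, α = (θ_start − ψ) mod 360° = 159.7930° = 2.788914 rad, β = (θ_goal − ψ) mod 360° = 10.4930° = 0.183137 rad.
Common terms: sin α = 0.345413, cos α = -0.938451, sin β = 0.182115, cos β = 0.983277, cos(α−β) = -0.859852, d² = 57.090647. Work in radians in the unit-radius frame; every candidate has L = ρ·(t + p + q).
LSL: p² = 2 + d² − 2cos(α−β) + 2d(sin α − sin β) = 63.278055; p = √p² = 7.954750; φ = atan2(cos β − cos α, d + sin α − sin β) = 0.243996 rad; t = (φ − α) mod 2π = 3.738268 rad, q = (β − φ) mod 2π = 6.222326 rad → L = 4.63·(3.738268 + 7.954750 + 6.222326) = 4.63·17.915344 = 82.948045 m
RSR: p² = 2 + d² − 2cos(α−β) + 2d(sin β − sin α) = 58.342649; p = √p² = 7.638236; φ = atan2(cos α − cos β, d − sin α + sin β) = -0.254326 rad; t = (α − φ) mod 2π = 3.043240 rad, q = (φ − β) mod 2π = 5.845722 rad → L = 4.63·(3.043240 + 7.638236 + 5.845722) = 4.63·16.527198 = 76.520926 m
LSR: p² = d² − 2 + 2cos(α−β) + 2d(sin α + sin β) = 61.342776; p = √p² = 7.832163; φ = atan2(−cos α − cos β, d + sin α + sin β) − atan2(−2, p) = 0.244469 rad; t = (φ − α) mod 2π = 3.738741 rad, q = (φ − β) mod 2π = 0.061332 rad → L = 4.63·(3.738741 + 7.832163 + 0.061332) = 4.63·11.632235 = 53.857249 m
RSL: p² = d² − 2 + 2cos(α−β) − 2d(sin α + sin β) = 45.399110; p = √p² = 6.737886; φ = atan2(cos α + cos β, d − sin α − sin β) − atan2(2, p) = -0.282167 rad; t = (α − φ) mod 2π = 3.071081 rad, q = (β − φ) mod 2π = 0.465304 rad → L = 4.63·(3.071081 + 6.737886 + 0.465304) = 4.63·10.274272 = 47.569877 m
RLR: c = (6 − d² + 2cos(α−β) + 2d(sin α − sin β))/8 = -6.292831, |c| > 1 → infeasible
LRL: c = (6 − d² + 2cos(α−β) − 2d(sin α − sin β))/8 = -6.909757, |c| > 1 → infeasible
Shortest: RSL with L = 47.569877 m ≈ 47.5699 m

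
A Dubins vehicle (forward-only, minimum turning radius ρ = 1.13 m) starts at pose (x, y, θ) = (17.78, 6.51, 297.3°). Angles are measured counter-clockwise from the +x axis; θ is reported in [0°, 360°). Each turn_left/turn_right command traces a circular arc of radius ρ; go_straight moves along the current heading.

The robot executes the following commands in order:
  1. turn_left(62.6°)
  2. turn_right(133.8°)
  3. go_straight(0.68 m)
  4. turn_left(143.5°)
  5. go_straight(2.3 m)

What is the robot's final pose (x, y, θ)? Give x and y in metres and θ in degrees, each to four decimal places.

(22.3934, 1.9806, 9.6000°)

set_pose: (x, y, θ) = (17.7800, 6.5100, 297.3000°), ρ = 1.13
turn_left(62.6°): centre at ρ to the left, rotate +62.6° → (18.7822, 5.8983, 359.9000°)
turn_right(133.8°): centre at ρ to the right, rotate −133.8° → (19.5944, 3.9847, 226.1000°)
go_straight(0.68): x += 0.68·cos θ, y += 0.68·sin θ → (19.1229, 3.4948, 226.1000°)
turn_left(143.5°): centre at ρ to the left, rotate +143.5° → (20.1256, 1.5970, 369.6000° ≡ 9.6000°)
go_straight(2.3): x += 2.3·cos θ, y += 2.3·sin θ → (22.3934, 1.9806, 9.6000°)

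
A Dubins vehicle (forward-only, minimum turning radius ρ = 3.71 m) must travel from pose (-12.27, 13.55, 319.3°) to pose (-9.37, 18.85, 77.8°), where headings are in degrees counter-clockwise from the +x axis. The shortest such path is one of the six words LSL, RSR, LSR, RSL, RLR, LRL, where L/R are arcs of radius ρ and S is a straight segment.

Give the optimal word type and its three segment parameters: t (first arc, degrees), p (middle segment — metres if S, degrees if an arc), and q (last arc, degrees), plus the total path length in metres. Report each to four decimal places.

RLR: t = 48.7808°, p = 257.6142°, q = 90.3334°, L = 25.6888 m

Let ψ = atan2(Δy, Δx) = atan2(5.30, 2.90) = 61.3139° be the start→goal bearing.
Normalize: d = |goal − start| / ρ = 6.041523/3.71 = 1.628443, α = (θ_start − ψ) mod 360° = 257.9861° = 4.502708 rad, β = (θ_goal − ψ) mod 360° = 16.4861° = 0.287738 rad.
Common terms: sin α = -0.978097, cos α = -0.208148, sin β = 0.283784, cos β = 0.958888, cos(α−β) = -0.477159, d² = 2.651826. Work in radians in the unit-radius frame; every candidate has L = ρ·(t + p + q).
LSL: p² = 2 + d² − 2cos(α−β) + 2d(sin α − sin β) = 1.496342; p = √p² = 1.223251; φ = atan2(cos β − cos α, d + sin α − sin β) = 1.266458 rad; t = (φ − α) mod 2π = 3.046935 rad, q = (β − φ) mod 2π = 5.304465 rad → L = 3.71·(3.046935 + 1.223251 + 5.304465) = 3.71·9.574651 = 35.521955 m
RSR: p² = 2 + d² − 2cos(α−β) + 2d(sin β − sin α) = 9.715945; p = √p² = 3.117041; φ = atan2(cos α − cos β, d − sin α + sin β) = -0.383755 rad; t = (α − φ) mod 2π = 4.886463 rad, q = (φ − β) mod 2π = 5.611692 rad → L = 3.71·(4.886463 + 3.117041 + 5.611692) = 3.71·13.615197 = 50.512379 m
LSR: p² = d² − 2 + 2cos(α−β) + 2d(sin α + sin β) = -2.563792 < 0 → infeasible
RSL: p² = d² − 2 + 2cos(α−β) − 2d(sin α + sin β) = 1.958809; p = √p² = 1.399575; φ = atan2(cos α + cos β, d − sin α − sin β) − atan2(2, p) = -0.647600 rad; t = (α − φ) mod 2π = 5.150308 rad, q = (β − φ) mod 2π = 0.935338 rad → L = 3.71·(5.150308 + 1.399575 + 0.935338) = 3.71·7.485220 = 27.770168 m
RLR: c = (6 − d² + 2cos(α−β) + 2d(sin α − sin β))/8 = -0.214493; p = 2π − arccos c = 4.496216 rad; φ = atan2(cos α − cos β, d − sin α + sin β) = -0.383755 rad; t = (α − φ + p/2) mod 2π = 0.851386 rad, q = (α − β − t + p) mod 2π = 1.576615 rad → L = 3.71·(0.851386 + 4.496216 + 1.576615) = 3.71·6.924217 = 25.688845 m
LRL: c = (6 − d² + 2cos(α−β) − 2d(sin α − sin β))/8 = 0.812957; p = 2π − arccos c = 5.661602 rad; φ = atan2(cos β − cos α, d + sin α − sin β) = 1.266458 rad; t = (φ − α + p/2) mod 2π = 5.877736 rad, q = (β − α − t + p) mod 2π = 1.852081 rad → L = 3.71·(5.877736 + 5.661602 + 1.852081) = 3.71·13.391418 = 49.682162 m
Shortest: RLR with L = 25.688845 m ≈ 25.6888 m
Convert RLR to answer units (arcs ×180/π): t = 0.851386·180/π = 48.7808°, p = 4.496216·180/π = 257.6142°, q = 1.576615·180/π = 90.3334°, L = 25.6888 m.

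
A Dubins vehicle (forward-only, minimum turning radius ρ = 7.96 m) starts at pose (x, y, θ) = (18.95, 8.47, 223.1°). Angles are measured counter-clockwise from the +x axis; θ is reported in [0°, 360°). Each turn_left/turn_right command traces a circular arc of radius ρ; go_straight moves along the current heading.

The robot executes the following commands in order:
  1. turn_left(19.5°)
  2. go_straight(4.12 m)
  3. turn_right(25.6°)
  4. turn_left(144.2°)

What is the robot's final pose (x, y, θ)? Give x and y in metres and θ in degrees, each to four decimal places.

set_pose: (x, y, θ) = (18.9500, 8.4700, 223.1000°), ρ = 7.96
turn_left(19.5°): centre at ρ to the left, rotate +19.5° → (17.3218, 6.3211, 242.6000°)
go_straight(4.12): x += 4.12·cos θ, y += 4.12·sin θ → (15.4258, 2.6633, 242.6000°)
turn_right(25.6°): centre at ρ to the right, rotate −25.6° → (13.1493, -0.0306, 217.0000°)
turn_left(144.2°): centre at ρ to the left, rotate +144.2° → (18.1064, -14.3460, 361.2000° ≡ 1.2000°)

(18.1064, -14.3460, 1.2000°)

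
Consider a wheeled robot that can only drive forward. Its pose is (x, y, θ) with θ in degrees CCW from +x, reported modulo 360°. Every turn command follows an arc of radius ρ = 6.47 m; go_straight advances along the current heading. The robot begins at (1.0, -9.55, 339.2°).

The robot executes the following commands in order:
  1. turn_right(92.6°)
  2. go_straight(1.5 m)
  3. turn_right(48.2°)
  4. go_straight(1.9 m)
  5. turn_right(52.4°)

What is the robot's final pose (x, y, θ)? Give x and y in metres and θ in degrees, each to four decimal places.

(-7.3141, -22.9386, 146.0000°)

set_pose: (x, y, θ) = (1.0000, -9.5500, 339.2000°), ρ = 6.47
turn_right(92.6°): centre at ρ to the right, rotate −92.6° → (4.6403, -18.1679, 246.6000°)
go_straight(1.5): x += 1.5·cos θ, y += 1.5·sin θ → (4.0446, -19.5445, 246.6000°)
turn_right(48.2°): centre at ρ to the right, rotate −48.2° → (0.1490, -23.1142, 198.4000°)
go_straight(1.9): x += 1.9·cos θ, y += 1.9·sin θ → (-1.6539, -23.7139, 198.4000°)
turn_right(52.4°): centre at ρ to the right, rotate −52.4° → (-7.3141, -22.9386, 146.0000°)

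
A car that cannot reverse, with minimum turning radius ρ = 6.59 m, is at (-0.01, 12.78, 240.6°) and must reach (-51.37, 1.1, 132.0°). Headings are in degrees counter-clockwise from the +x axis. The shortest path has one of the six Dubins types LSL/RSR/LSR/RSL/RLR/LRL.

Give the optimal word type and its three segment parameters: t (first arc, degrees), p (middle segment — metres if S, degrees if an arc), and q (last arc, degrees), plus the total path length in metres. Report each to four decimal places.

Let ψ = atan2(Δy, Δx) = atan2(-11.68, -51.36) = -167.1880° be the start→goal bearing.
Normalize: d = |goal − start| / ρ = 52.671358/6.59 = 7.992619, α = (θ_start − ψ) mod 360° = 47.7880° = 0.834058 rad, β = (θ_goal − ψ) mod 360° = 299.1880° = 5.221816 rad.
Common terms: sin α = 0.740664, cos α = 0.671875, sin β = -0.873024, cos β = 0.487677, cos(α−β) = -0.318959, d² = 63.881957. Work in radians in the unit-radius frame; every candidate has L = ρ·(t + p + q).
LSL: p² = 2 + d² − 2cos(α−β) + 2d(sin α − sin β) = 92.315065; p = √p² = 9.608073; φ = atan2(cos β − cos α, d + sin α − sin β) = -0.019172 rad; t = (φ − α) mod 2π = 5.429955 rad, q = (β − φ) mod 2π = 5.240988 rad → L = 6.59·(5.429955 + 9.608073 + 5.240988) = 6.59·20.279016 = 133.638715 m
RSR: p² = 2 + d² − 2cos(α−β) + 2d(sin β − sin α) = 40.724686; p = √p² = 6.381590; φ = atan2(cos α − cos β, d − sin α + sin β) = 0.028868 rad; t = (α − φ) mod 2π = 0.805190 rad, q = (φ − β) mod 2π = 1.090237 rad → L = 6.59·(0.805190 + 6.381590 + 1.090237) = 6.59·8.277017 = 54.545543 m
LSR: p² = d² − 2 + 2cos(α−β) + 2d(sin α + sin β) = 59.128233; p = √p² = 7.689488; φ = atan2(−cos α − cos β, d + sin α + sin β) − atan2(−2, p) = 0.107993 rad; t = (φ − α) mod 2π = 5.557120 rad, q = (φ − β) mod 2π = 1.169362 rad → L = 6.59·(5.557120 + 7.689488 + 1.169362) = 6.59·14.415970 = 95.001245 m
RSL: p² = d² − 2 + 2cos(α−β) − 2d(sin α + sin β) = 63.359843; p = √p² = 7.959890; φ = atan2(cos α + cos β, d − sin α − sin β) − atan2(2, p) = -0.104407 rad; t = (α − φ) mod 2π = 0.938465 rad, q = (β − φ) mod 2π = 5.326223 rad → L = 6.59·(0.938465 + 7.959890 + 5.326223) = 6.59·14.224577 = 93.739964 m
RLR: c = (6 − d² + 2cos(α−β) + 2d(sin α − sin β))/8 = -4.090586, |c| > 1 → infeasible
LRL: c = (6 − d² + 2cos(α−β) − 2d(sin α − sin β))/8 = -10.539383, |c| > 1 → infeasible
Shortest: RSR with L = 54.545543 m ≈ 54.5455 m
Convert RSR to answer units (arcs ×180/π): t = 0.805190·180/π = 46.1340°, p = ρ·p = 6.59·6.381590 = 42.0547 m, q = 1.090237·180/π = 62.4660°, L = 54.5455 m.

RSR: t = 46.1340°, p = 42.0547 m, q = 62.4660°, L = 54.5455 m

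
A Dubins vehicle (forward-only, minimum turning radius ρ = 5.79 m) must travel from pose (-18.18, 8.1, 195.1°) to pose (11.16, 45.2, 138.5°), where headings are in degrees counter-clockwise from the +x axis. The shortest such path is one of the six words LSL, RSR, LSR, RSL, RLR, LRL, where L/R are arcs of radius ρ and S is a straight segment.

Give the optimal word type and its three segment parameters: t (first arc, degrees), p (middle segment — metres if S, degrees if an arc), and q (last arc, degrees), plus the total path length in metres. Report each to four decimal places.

Let ψ = atan2(Δy, Δx) = atan2(37.10, 29.34) = 51.6618° be the start→goal bearing.
Normalize: d = |goal − start| / ρ = 47.299531/5.79 = 8.169176, α = (θ_start − ψ) mod 360° = 143.4382° = 2.503469 rad, β = (θ_goal − ψ) mod 360° = 86.8382° = 1.515613 rad.
Common terms: sin α = 0.595689, cos α = -0.803215, sin β = 0.998478, cos β = 0.055156, cos(α−β) = 0.550481, d² = 66.735441. Work in radians in the unit-radius frame; every candidate has L = ρ·(t + p + q).
LSL: p² = 2 + d² − 2cos(α−β) + 2d(sin α − sin β) = 61.053582; p = √p² = 7.813679; φ = atan2(cos β − cos α, d + sin α − sin β) = 0.110077 rad; t = (φ − α) mod 2π = 3.889793 rad, q = (β − φ) mod 2π = 1.405536 rad → L = 5.79·(3.889793 + 7.813679 + 1.405536) = 5.79·13.109008 = 75.901157 m
RSR: p² = 2 + d² − 2cos(α−β) + 2d(sin β − sin α) = 74.215377; p = √p² = 8.614835; φ = atan2(cos α − cos β, d − sin α + sin β) = -0.099804 rad; t = (α − φ) mod 2π = 2.603273 rad, q = (φ − β) mod 2π = 4.667769 rad → L = 5.79·(2.603273 + 8.614835 + 4.667769) = 5.79·15.885876 = 91.979224 m
LSR: p² = d² − 2 + 2cos(α−β) + 2d(sin α + sin β) = 91.882469; p = √p² = 9.585534; φ = atan2(−cos α − cos β, d + sin α + sin β) − atan2(−2, p) = 0.282166 rad; t = (φ − α) mod 2π = 4.061883 rad, q = (φ − β) mod 2π = 5.049739 rad → L = 5.79·(4.061883 + 9.585534 + 5.049739) = 5.79·18.697156 = 108.256536 m
RSL: p² = d² − 2 + 2cos(α−β) − 2d(sin α + sin β) = 39.790336; p = √p² = 6.307958; φ = atan2(cos α + cos β, d − sin α − sin β) − atan2(2, p) = -0.420320 rad; t = (α − φ) mod 2π = 2.923788 rad, q = (β − φ) mod 2π = 1.935932 rad → L = 5.79·(2.923788 + 6.307958 + 1.935932) = 5.79·11.167679 = 64.660860 m
RLR: c = (6 − d² + 2cos(α−β) + 2d(sin α − sin β))/8 = -8.276922, |c| > 1 → infeasible
LRL: c = (6 − d² + 2cos(α−β) − 2d(sin α − sin β))/8 = -6.631698, |c| > 1 → infeasible
Shortest: RSL with L = 64.660860 m ≈ 64.6609 m
Convert RSL to answer units (arcs ×180/π): t = 2.923788·180/π = 167.5207°, p = ρ·p = 5.79·6.307958 = 36.5231 m, q = 1.935932·180/π = 110.9207°, L = 64.6609 m.

RSL: t = 167.5207°, p = 36.5231 m, q = 110.9207°, L = 64.6609 m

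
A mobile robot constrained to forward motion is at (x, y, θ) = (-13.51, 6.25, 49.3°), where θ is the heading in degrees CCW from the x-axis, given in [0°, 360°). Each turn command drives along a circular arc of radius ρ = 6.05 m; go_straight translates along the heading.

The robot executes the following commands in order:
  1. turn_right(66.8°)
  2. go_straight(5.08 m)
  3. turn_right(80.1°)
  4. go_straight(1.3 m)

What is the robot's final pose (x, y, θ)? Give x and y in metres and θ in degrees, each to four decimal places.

set_pose: (x, y, θ) = (-13.5100, 6.2500, 49.3000°), ρ = 6.05
turn_right(66.8°): centre at ρ to the right, rotate −66.8° → (-7.1040, 8.0748, -17.5000° ≡ 342.5000°)
go_straight(5.08): x += 5.08·cos θ, y += 5.08·sin θ → (-2.2591, 6.5472, 342.5000°)
turn_right(80.1°): centre at ρ to the right, rotate −80.1° → (1.9184, -0.0229, 262.4000°)
go_straight(1.3): x += 1.3·cos θ, y += 1.3·sin θ → (1.7465, -1.3115, 262.4000°)

(1.7465, -1.3115, 262.4000°)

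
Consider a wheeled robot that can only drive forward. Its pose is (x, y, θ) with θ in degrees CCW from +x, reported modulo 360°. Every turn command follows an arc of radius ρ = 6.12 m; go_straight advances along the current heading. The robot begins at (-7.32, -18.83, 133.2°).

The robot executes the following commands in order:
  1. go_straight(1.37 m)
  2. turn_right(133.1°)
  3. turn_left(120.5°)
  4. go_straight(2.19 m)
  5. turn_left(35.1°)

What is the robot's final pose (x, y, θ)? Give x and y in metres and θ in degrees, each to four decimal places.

set_pose: (x, y, θ) = (-7.3200, -18.8300, 133.2000°), ρ = 6.12
go_straight(1.37): x += 1.37·cos θ, y += 1.37·sin θ → (-8.2578, -17.8313, 133.2000°)
turn_right(133.1°): centre at ρ to the right, rotate −133.1° → (-3.8072, -7.5219, 0.1000°)
turn_left(120.5°): centre at ρ to the left, rotate +120.5° → (1.4498, 1.7134, 120.6000°)
go_straight(2.19): x += 2.19·cos θ, y += 2.19·sin θ → (0.3350, 3.5985, 120.6000°)
turn_left(35.1°): centre at ρ to the left, rotate +35.1° → (-2.4142, 6.0609, 155.7000°)

(-2.4142, 6.0609, 155.7000°)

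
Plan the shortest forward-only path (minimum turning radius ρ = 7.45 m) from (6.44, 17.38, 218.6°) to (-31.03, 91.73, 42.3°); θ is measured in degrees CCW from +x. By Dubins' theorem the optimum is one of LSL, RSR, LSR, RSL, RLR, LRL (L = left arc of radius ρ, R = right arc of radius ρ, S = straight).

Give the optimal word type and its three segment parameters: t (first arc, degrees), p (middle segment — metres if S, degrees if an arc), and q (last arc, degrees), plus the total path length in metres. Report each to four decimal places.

RSR: t = 104.7892°, p = 68.8802 m, q = 71.5108°, L = 91.8040 m

Let ψ = atan2(Δy, Δx) = atan2(74.35, -37.47) = 116.7466° be the start→goal bearing.
Normalize: d = |goal − start| / ρ = 83.258173/7.45 = 11.175594, α = (θ_start − ψ) mod 360° = 101.8534° = 1.777677 rad, β = (θ_goal − ψ) mod 360° = 285.5534° = 4.983847 rad.
Common terms: sin α = 0.978676, cos α = -0.205408, sin β = -0.963381, cos β = 0.268136, cos(α−β) = -0.997916, d² = 124.893895. Work in radians in the unit-radius frame; every candidate has L = ρ·(t + p + q).
LSL: p² = 2 + d² − 2cos(α−β) + 2d(sin α − sin β) = 172.297019; p = √p² = 13.126196; φ = atan2(cos β − cos α, d + sin α − sin β) = 0.036084 rad; t = (φ − α) mod 2π = 4.541593 rad, q = (β − φ) mod 2π = 4.947762 rad → L = 7.45·(4.541593 + 13.126196 + 4.947762) = 7.45·22.615551 = 168.485855 m
RSR: p² = 2 + d² − 2cos(α−β) + 2d(sin β − sin α) = 85.482433; p = √p² = 9.245671; φ = atan2(cos α − cos β, d − sin α + sin β) = -0.051240 rad; t = (α − φ) mod 2π = 1.828917 rad, q = (φ − β) mod 2π = 1.248099 rad → L = 7.45·(1.828917 + 9.245671 + 1.248099) = 7.45·12.322687 = 91.804015 m
LSR: p² = d² − 2 + 2cos(α−β) + 2d(sin α + sin β) = 121.239933; p = √p² = 11.010901; φ = atan2(−cos α − cos β, d + sin α + sin β) − atan2(−2, p) = 0.174074 rad; t = (φ − α) mod 2π = 4.679583 rad, q = (φ − β) mod 2π = 1.473413 rad → L = 7.45·(4.679583 + 11.010901 + 1.473413) = 7.45·17.163896 = 127.871026 m
RSL: p² = d² − 2 + 2cos(α−β) − 2d(sin α + sin β) = 120.556194; p = √p² = 10.979808; φ = atan2(cos α + cos β, d − sin α − sin β) − atan2(2, p) = -0.174557 rad; t = (α − φ) mod 2π = 1.952233 rad, q = (β − φ) mod 2π = 5.158403 rad → L = 7.45·(1.952233 + 10.979808 + 5.158403) = 7.45·18.090445 = 134.773813 m
RLR: c = (6 − d² + 2cos(α−β) + 2d(sin α − sin β))/8 = -9.685304, |c| > 1 → infeasible
LRL: c = (6 − d² + 2cos(α−β) − 2d(sin α − sin β))/8 = -20.537127, |c| > 1 → infeasible
Shortest: RSR with L = 91.804015 m ≈ 91.8040 m
Convert RSR to answer units (arcs ×180/π): t = 1.828917·180/π = 104.7892°, p = ρ·p = 7.45·9.245671 = 68.8802 m, q = 1.248099·180/π = 71.5108°, L = 91.8040 m.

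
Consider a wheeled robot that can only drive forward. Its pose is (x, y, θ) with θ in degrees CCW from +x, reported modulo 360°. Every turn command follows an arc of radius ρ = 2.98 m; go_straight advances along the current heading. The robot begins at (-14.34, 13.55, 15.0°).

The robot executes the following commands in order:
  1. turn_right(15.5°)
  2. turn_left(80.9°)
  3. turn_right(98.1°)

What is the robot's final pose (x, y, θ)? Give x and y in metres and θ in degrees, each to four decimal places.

set_pose: (x, y, θ) = (-14.3400, 13.5500, 15.0000°), ρ = 2.98
turn_right(15.5°): centre at ρ to the right, rotate −15.5° → (-13.5427, 13.6514, -0.5000° ≡ 359.5000°)
turn_left(80.9°): centre at ρ to the left, rotate +80.9° → (-10.5784, 16.1343, 440.4000° ≡ 80.4000°)
turn_right(98.1°): centre at ρ to the right, rotate −98.1° → (-6.7342, 18.4763, -17.7000° ≡ 342.3000°)

(-6.7342, 18.4763, 342.3000°)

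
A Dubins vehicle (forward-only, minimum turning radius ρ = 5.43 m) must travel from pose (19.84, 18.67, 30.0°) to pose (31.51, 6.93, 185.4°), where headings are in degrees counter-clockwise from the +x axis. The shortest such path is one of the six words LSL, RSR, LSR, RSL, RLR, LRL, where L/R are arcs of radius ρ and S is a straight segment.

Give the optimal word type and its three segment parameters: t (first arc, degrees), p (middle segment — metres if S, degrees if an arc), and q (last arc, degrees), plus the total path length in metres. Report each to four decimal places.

Let ψ = atan2(Δy, Δx) = atan2(-11.74, 11.67) = -45.1713° be the start→goal bearing.
Normalize: d = |goal − start| / ρ = 16.553444/5.43 = 3.048516, α = (θ_start − ψ) mod 360° = 75.1713° = 1.311987 rad, β = (θ_goal − ψ) mod 360° = 230.5713° = 4.024229 rad.
Common terms: sin α = 0.966695, cos α = 0.255930, sin β = -0.772416, cos β = -0.635117, cos(α−β) = -0.909236, d² = 9.293452. Work in radians in the unit-radius frame; every candidate has L = ρ·(t + p + q).
LSL: p² = 2 + d² − 2cos(α−β) + 2d(sin α − sin β) = 23.715342; p = √p² = 4.869840; φ = atan2(cos β − cos α, d + sin α − sin β) = -0.184009 rad; t = (φ − α) mod 2π = 4.787189 rad, q = (β − φ) mod 2π = 4.208238 rad → L = 5.43·(4.787189 + 4.869840 + 4.208238) = 5.43·13.865267 = 75.288400 m
RSR: p² = 2 + d² − 2cos(α−β) + 2d(sin β − sin α) = 2.508506; p = √p² = 1.583826; φ = atan2(cos α − cos β, d − sin α + sin β) = 0.597517 rad; t = (α − φ) mod 2π = 0.714470 rad, q = (φ − β) mod 2π = 2.856473 rad → L = 5.43·(0.714470 + 1.583826 + 2.856473) = 5.43·5.154770 = 27.990402 m
LSR: p² = d² − 2 + 2cos(α−β) + 2d(sin α + sin β) = 6.659509; p = √p² = 2.580602; φ = atan2(−cos α − cos β, d + sin α + sin β) − atan2(−2, p) = 0.775722 rad; t = (φ − α) mod 2π = 5.746920 rad, q = (φ − β) mod 2π = 3.034678 rad → L = 5.43·(5.746920 + 2.580602 + 3.034678) = 5.43·11.362201 = 61.696750 m
RSL: p² = d² − 2 + 2cos(α−β) − 2d(sin α + sin β) = 4.290450; p = √p² = 2.071340; φ = atan2(cos α + cos β, d − sin α − sin β) − atan2(2, p) = -0.899955 rad; t = (α − φ) mod 2π = 2.211942 rad, q = (β − φ) mod 2π = 4.924184 rad → L = 5.43·(2.211942 + 2.071340 + 4.924184) = 5.43·9.207466 = 49.996539 m
RLR: c = (6 − d² + 2cos(α−β) + 2d(sin α − sin β))/8 = 0.686437; p = 2π − arccos c = 5.468967 rad; φ = atan2(cos α − cos β, d − sin α + sin β) = 0.597517 rad; t = (α − φ + p/2) mod 2π = 3.448954 rad, q = (α − β − t + p) mod 2π = 5.590957 rad → L = 5.43·(3.448954 + 5.468967 + 5.590957) = 5.43·14.508877 = 78.783201 m
LRL: c = (6 − d² + 2cos(α−β) − 2d(sin α − sin β))/8 = -1.964418, |c| > 1 → infeasible
Shortest: RSR with L = 27.990402 m ≈ 27.9904 m
Convert RSR to answer units (arcs ×180/π): t = 0.714470·180/π = 40.9361°, p = ρ·p = 5.43·1.583826 = 8.6002 m, q = 2.856473·180/π = 163.6639°, L = 27.9904 m.

RSR: t = 40.9361°, p = 8.6002 m, q = 163.6639°, L = 27.9904 m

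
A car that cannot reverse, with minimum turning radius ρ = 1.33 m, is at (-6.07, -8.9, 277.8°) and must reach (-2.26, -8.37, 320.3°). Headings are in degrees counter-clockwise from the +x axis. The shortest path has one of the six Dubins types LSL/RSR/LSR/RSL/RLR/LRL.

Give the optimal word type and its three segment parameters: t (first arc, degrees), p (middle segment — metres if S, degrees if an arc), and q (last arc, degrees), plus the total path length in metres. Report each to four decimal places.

Let ψ = atan2(Δy, Δx) = atan2(0.53, 3.81) = 7.9195° be the start→goal bearing.
Normalize: d = |goal − start| / ρ = 3.846687/1.33 = 2.892246, α = (θ_start − ψ) mod 360° = 269.8805° = 4.710304 rad, β = (θ_goal − ψ) mod 360° = 312.3805° = 5.452069 rad.
Common terms: sin α = -0.999998, cos α = -0.002085, sin β = -0.738684, cos β = 0.674052, cos(α−β) = 0.737277, d² = 8.365086. Work in radians in the unit-radius frame; every candidate has L = ρ·(t + p + q).
LSL: p² = 2 + d² − 2cos(α−β) + 2d(sin α − sin β) = 7.378965; p = √p² = 2.716425; φ = atan2(cos β − cos α, d + sin α − sin β) = 0.251551 rad; t = (φ − α) mod 2π = 1.824433 rad, q = (β − φ) mod 2π = 5.200518 rad → L = 1.33·(1.824433 + 2.716425 + 5.200518) = 1.33·9.741375 = 12.956029 m
RSR: p² = 2 + d² − 2cos(α−β) + 2d(sin β − sin α) = 10.402097; p = √p² = 3.225228; φ = atan2(cos α − cos β, d − sin α + sin β) = -0.211207 rad; t = (α − φ) mod 2π = 4.921511 rad, q = (φ − β) mod 2π = 0.619910 rad → L = 1.33·(4.921511 + 3.225228 + 0.619910) = 1.33·8.766649 = 11.659643 m
LSR: p² = d² − 2 + 2cos(α−β) + 2d(sin α + sin β) = -2.217752 < 0 → infeasible
RSL: p² = d² − 2 + 2cos(α−β) − 2d(sin α + sin β) = 17.897032; p = √p² = 4.230488; φ = atan2(cos α + cos β, d − sin α − sin β) − atan2(2, p) = -0.297520 rad; t = (α − φ) mod 2π = 5.007824 rad, q = (β − φ) mod 2π = 5.749589 rad → L = 1.33·(5.007824 + 4.230488 + 5.749589) = 1.33·14.987901 = 19.933908 m
RLR: c = (6 − d² + 2cos(α−β) + 2d(sin α − sin β))/8 = -0.300262; p = 2π − arccos c = 4.407422 rad; φ = atan2(cos α − cos β, d − sin α + sin β) = -0.211207 rad; t = (α − φ + p/2) mod 2π = 0.842036 rad, q = (α − β − t + p) mod 2π = 2.823620 rad → L = 1.33·(0.842036 + 4.407422 + 2.823620) = 1.33·8.073078 = 10.737194 m
LRL: c = (6 − d² + 2cos(α−β) − 2d(sin α − sin β))/8 = 0.077629; p = 2π − arccos c = 4.790097 rad; φ = atan2(cos β − cos α, d + sin α − sin β) = 0.251551 rad; t = (φ − α + p/2) mod 2π = 4.219481 rad, q = (β − α − t + p) mod 2π = 1.312381 rad → L = 1.33·(4.219481 + 4.790097 + 1.312381) = 1.33·10.321958 = 13.728204 m
Shortest: RLR with L = 10.737194 m ≈ 10.7372 m
Convert RLR to answer units (arcs ×180/π): t = 0.842036·180/π = 48.2451°, p = 4.407422·180/π = 252.5267°, q = 2.823620·180/π = 161.7815°, L = 10.7372 m.

RLR: t = 48.2451°, p = 252.5267°, q = 161.7815°, L = 10.7372 m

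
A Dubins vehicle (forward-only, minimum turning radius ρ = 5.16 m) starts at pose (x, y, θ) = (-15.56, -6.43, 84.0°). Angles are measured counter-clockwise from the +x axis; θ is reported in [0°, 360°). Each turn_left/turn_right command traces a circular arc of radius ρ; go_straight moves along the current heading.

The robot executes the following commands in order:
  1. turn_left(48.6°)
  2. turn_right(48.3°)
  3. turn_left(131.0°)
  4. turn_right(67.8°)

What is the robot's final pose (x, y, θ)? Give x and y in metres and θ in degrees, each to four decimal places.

set_pose: (x, y, θ) = (-15.5600, -6.4300, 84.0000°), ρ = 5.16
turn_left(48.6°): centre at ρ to the left, rotate +48.6° → (-16.8935, -2.3980, 132.6000°)
turn_right(48.3°): centre at ρ to the right, rotate −48.3° → (-18.2297, 1.6072, 84.3000°)
turn_left(131.0°): centre at ρ to the left, rotate +131.0° → (-26.3459, 6.3310, 215.3000°)
turn_right(67.8°): centre at ρ to the right, rotate −67.8° → (-32.1001, 6.1903, 147.5000°)

(-32.1001, 6.1903, 147.5000°)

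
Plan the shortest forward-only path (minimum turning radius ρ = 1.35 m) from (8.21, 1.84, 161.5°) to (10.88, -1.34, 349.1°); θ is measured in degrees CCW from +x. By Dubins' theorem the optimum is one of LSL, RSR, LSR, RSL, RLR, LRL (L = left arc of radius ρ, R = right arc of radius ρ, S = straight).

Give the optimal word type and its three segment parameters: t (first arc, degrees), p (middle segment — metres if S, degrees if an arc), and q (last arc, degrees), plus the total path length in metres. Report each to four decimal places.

Let ψ = atan2(Δy, Δx) = atan2(-3.18, 2.67) = -49.9824° be the start→goal bearing.
Normalize: d = |goal − start| / ρ = 4.152264/1.35 = 3.075751, α = (θ_start − ψ) mod 360° = 211.4824° = 3.691065 rad, β = (θ_goal − ψ) mod 360° = 39.0824° = 0.682117 rad.
Common terms: sin α = -0.522237, cos α = -0.852800, sin β = 0.630438, cos β = 0.776240, cos(α−β) = -0.991216, d² = 9.460247. Work in radians in the unit-radius frame; every candidate has L = ρ·(t + p + q).
LSL: p² = 2 + d² − 2cos(α−β) + 2d(sin α − sin β) = 6.351997; p = √p² = 2.520317; φ = atan2(cos β − cos α, d + sin α − sin β) = 0.702809 rad; t = (φ − α) mod 2π = 3.294929 rad, q = (β − φ) mod 2π = 6.262494 rad → L = 1.35·(3.294929 + 2.520317 + 6.262494) = 1.35·12.077740 = 16.304949 m
RSR: p² = 2 + d² − 2cos(α−β) + 2d(sin β − sin α) = 20.533359; p = √p² = 4.531375; φ = atan2(cos α − cos β, d − sin α + sin β) = -0.367735 rad; t = (α − φ) mod 2π = 4.058799 rad, q = (φ − β) mod 2π = 5.233334 rad → L = 1.35·(4.058799 + 4.531375 + 5.233334) = 1.35·13.823508 = 18.661736 m
LSR: p² = d² − 2 + 2cos(α−β) + 2d(sin α + sin β) = 6.143413; p = √p² = 2.478591; φ = atan2(−cos α − cos β, d + sin α + sin β) − atan2(−2, p) = 0.702981 rad; t = (φ − α) mod 2π = 3.295102 rad, q = (φ − β) mod 2π = 0.020864 rad → L = 1.35·(3.295102 + 2.478591 + 0.020864) = 1.35·5.794558 = 7.822653 m
RSL: p² = d² − 2 + 2cos(α−β) − 2d(sin α + sin β) = 4.812219; p = √p² = 2.193677; φ = atan2(cos α + cos β, d − sin α − sin β) − atan2(2, p) = -0.765041 rad; t = (α − φ) mod 2π = 4.456106 rad, q = (β − φ) mod 2π = 1.447158 rad → L = 1.35·(4.456106 + 2.193677 + 1.447158) = 1.35·8.096941 = 10.930871 m
RLR: c = (6 − d² + 2cos(α−β) + 2d(sin α − sin β))/8 = -1.566670, |c| > 1 → infeasible
LRL: c = (6 − d² + 2cos(α−β) − 2d(sin α − sin β))/8 = 0.206000; p = 2π − arccos c = 4.919875 rad; φ = atan2(cos β − cos α, d + sin α − sin β) = 0.702809 rad; t = (φ − α + p/2) mod 2π = 5.754867 rad, q = (β − α − t + p) mod 2π = 2.439246 rad → L = 1.35·(5.754867 + 4.919875 + 2.439246) = 1.35·13.113987 = 17.703883 m
Shortest: LSR with L = 7.822653 m ≈ 7.8227 m
Convert LSR to answer units (arcs ×180/π): t = 3.295102·180/π = 188.7954°, p = ρ·p = 1.35·2.478591 = 3.3461 m, q = 0.020864·180/π = 1.1954°, L = 7.8227 m.

LSR: t = 188.7954°, p = 3.3461 m, q = 1.1954°, L = 7.8227 m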